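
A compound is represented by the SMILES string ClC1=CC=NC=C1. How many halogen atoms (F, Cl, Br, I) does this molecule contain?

1

Halogen atoms appear at heavy-atom position 1 (1×Cl).
Halogen count: 1.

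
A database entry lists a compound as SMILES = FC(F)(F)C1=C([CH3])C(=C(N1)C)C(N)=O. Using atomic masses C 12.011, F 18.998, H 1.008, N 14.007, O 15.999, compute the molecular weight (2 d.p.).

First, the molecular formula is C8H9F3N2O (counting implicit H from valence).
  C: 8 × 12.011 = 96.088
  F: 3 × 18.998 = 56.994
  H: 9 × 1.008 = 9.072
  N: 2 × 14.007 = 28.014
  O: 1 × 15.999 = 15.999
Sum: 8×12.011 + 3×18.998 + 9×1.008 + 2×14.007 + 1×15.999 = 206.167 → 206.17 g/mol.

206.17 g/mol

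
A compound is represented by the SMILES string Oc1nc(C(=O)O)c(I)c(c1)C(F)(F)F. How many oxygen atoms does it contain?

Scan the SMILES for O atoms (remember two-letter symbols like Cl and Br are single atoms).
Oxygen count: 3.

3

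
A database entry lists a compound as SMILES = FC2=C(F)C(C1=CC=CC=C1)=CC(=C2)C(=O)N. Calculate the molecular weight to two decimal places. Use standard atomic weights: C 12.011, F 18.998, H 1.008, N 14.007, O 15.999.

First, the molecular formula is C13H9F2NO (counting implicit H from valence).
  C: 13 × 12.011 = 156.143
  F: 2 × 18.998 = 37.996
  H: 9 × 1.008 = 9.072
  N: 1 × 14.007 = 14.007
  O: 1 × 15.999 = 15.999
Sum: 13×12.011 + 2×18.998 + 9×1.008 + 1×14.007 + 1×15.999 = 233.217 → 233.22 g/mol.

233.22 g/mol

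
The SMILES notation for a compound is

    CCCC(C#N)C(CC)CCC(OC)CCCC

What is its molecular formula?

C16H31NO

Walk through each heavy atom and fill implicit hydrogens from standard valence (C 4, N 3, O 2, S 2, halogen 1):
  atom 1: C, bond orders sum to 1 (valence 4) → 3 H
  atom 2: C, bond orders sum to 2 (valence 4) → 2 H
  atom 3: C, bond orders sum to 2 (valence 4) → 2 H
  atom 4: C, bond orders sum to 3 (valence 4) → 1 H
  atom 5: C, bond orders sum to 4 (valence 4) → 0 H
  atom 6: N, bond orders sum to 3 (valence 3) → 0 H
  atom 7: C, bond orders sum to 3 (valence 4) → 1 H
  atom 8: C, bond orders sum to 2 (valence 4) → 2 H
  atom 9: C, bond orders sum to 1 (valence 4) → 3 H
  atom 10: C, bond orders sum to 2 (valence 4) → 2 H
  atom 11: C, bond orders sum to 2 (valence 4) → 2 H
  atom 12: C, bond orders sum to 3 (valence 4) → 1 H
  atom 13: O, bond orders sum to 2 (valence 2) → 0 H
  atom 14: C, bond orders sum to 1 (valence 4) → 3 H
  atom 15: C, bond orders sum to 2 (valence 4) → 2 H
  atom 16: C, bond orders sum to 2 (valence 4) → 2 H
  atom 17: C, bond orders sum to 2 (valence 4) → 2 H
  atom 18: C, bond orders sum to 1 (valence 4) → 3 H
Totals → C:16, H:31, N:1, O:1.
In Hill order: C16H31NO.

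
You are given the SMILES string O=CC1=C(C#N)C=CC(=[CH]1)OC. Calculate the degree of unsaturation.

Degree of unsaturation = (number of rings) + (number of π bonds).
Ring closures in the SMILES: 1.
π bonds: 4 double bonds (each 1 DoU), 1 triple bond (each 2 DoU) → 6 DoU from unsaturation.
Total DoU = 1 + 6 = 7.

7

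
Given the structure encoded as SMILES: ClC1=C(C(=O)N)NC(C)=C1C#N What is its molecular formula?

C7H6ClN3O

Walk through each heavy atom and fill implicit hydrogens from standard valence (C 4, N 3, O 2, S 2, halogen 1):
  atom 1: Cl (halogen, monovalent) → 0 H
  atom 2: C, bond orders sum to 4 (valence 4) → 0 H
  atom 3: C, bond orders sum to 4 (valence 4) → 0 H
  atom 4: C, bond orders sum to 4 (valence 4) → 0 H
  atom 5: O, bond orders sum to 2 (valence 2) → 0 H
  atom 6: N, bond orders sum to 1 (valence 3) → 2 H
  atom 7: N, bond orders sum to 2 (valence 3) → 1 H
  atom 8: C, bond orders sum to 4 (valence 4) → 0 H
  atom 9: C, bond orders sum to 1 (valence 4) → 3 H
  atom 10: C, bond orders sum to 4 (valence 4) → 0 H
  atom 11: C, bond orders sum to 4 (valence 4) → 0 H
  atom 12: N, bond orders sum to 3 (valence 3) → 0 H
Totals → C:7, H:6, Cl:1, N:3, O:1.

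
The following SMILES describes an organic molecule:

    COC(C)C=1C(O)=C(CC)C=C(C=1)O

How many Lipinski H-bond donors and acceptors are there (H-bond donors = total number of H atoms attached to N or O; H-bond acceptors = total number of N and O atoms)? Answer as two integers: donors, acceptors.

2, 3

Donors: find every N or O and count the H atoms it carries.
  atom 2 (O): bond orders sum to 2 → 0 H
  atom 7 (O): bond orders sum to 1 → 1 H
  atom 14 (O): bond orders sum to 1 → 1 H
Lipinski HBD = 2.
Acceptors: N atoms = 0, O atoms = 3 → HBA = 3.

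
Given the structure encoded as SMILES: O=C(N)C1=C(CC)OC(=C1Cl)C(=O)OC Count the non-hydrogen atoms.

Every atom symbol written in the SMILES (organic subset) is one heavy atom; implicit H are not written.
Heavy atoms by element → C:9, Cl:1, N:1, O:4.
Total: 15.

15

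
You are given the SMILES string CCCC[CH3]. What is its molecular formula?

C5H12

Walk through each heavy atom and fill implicit hydrogens from standard valence (C 4, N 3, O 2, S 2, halogen 1):
  atom 1: C, bond orders sum to 1 (valence 4) → 3 H
  atom 2: C, bond orders sum to 2 (valence 4) → 2 H
  atom 3: C, bond orders sum to 2 (valence 4) → 2 H
  atom 4: C, bond orders sum to 2 (valence 4) → 2 H
  atom 5: C with explicit H count 3
Totals → C:5, H:12.
In Hill order: C5H12.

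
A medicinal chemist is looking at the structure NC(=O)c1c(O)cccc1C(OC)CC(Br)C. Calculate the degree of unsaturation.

5

Molecular formula: C12H16BrNO3.
DoU = (2C + 2 + N − H − X) / 2, where X is the halogen count and O/S are ignored.
    = (2·12 + 2 + 1 − 16 − 1) / 2 = 10 / 2 = 5.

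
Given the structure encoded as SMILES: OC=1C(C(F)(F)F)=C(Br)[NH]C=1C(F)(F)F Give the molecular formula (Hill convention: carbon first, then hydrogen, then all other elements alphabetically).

Walk through each heavy atom and fill implicit hydrogens from standard valence (C 4, N 3, O 2, S 2, halogen 1):
  atom 1: O, bond orders sum to 1 (valence 2) → 1 H
  atom 2: C, bond orders sum to 4 (valence 4) → 0 H
  atom 3: C, bond orders sum to 4 (valence 4) → 0 H
  atom 4: C, bond orders sum to 4 (valence 4) → 0 H
  atom 5: F (halogen, monovalent) → 0 H
  atom 6: F (halogen, monovalent) → 0 H
  atom 7: F (halogen, monovalent) → 0 H
  atom 8: C, bond orders sum to 4 (valence 4) → 0 H
  atom 9: Br (halogen, monovalent) → 0 H
  atom 10: N with explicit H count 1
  atom 11: C, bond orders sum to 4 (valence 4) → 0 H
  atom 12: C, bond orders sum to 4 (valence 4) → 0 H
  atom 13: F (halogen, monovalent) → 0 H
  atom 14: F (halogen, monovalent) → 0 H
  atom 15: F (halogen, monovalent) → 0 H
Totals → C:6, H:2, Br:1, F:6, N:1, O:1.
In Hill order: C6H2BrF6NO.

C6H2BrF6NO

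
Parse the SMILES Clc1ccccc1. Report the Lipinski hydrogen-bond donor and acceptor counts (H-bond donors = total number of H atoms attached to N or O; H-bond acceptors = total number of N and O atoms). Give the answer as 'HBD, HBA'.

Donors: find every N or O and count the H atoms it carries.
  (no N or O atoms present)
Lipinski HBD = 0.
Acceptors: N atoms = 0, O atoms = 0 → HBA = 0.

0, 0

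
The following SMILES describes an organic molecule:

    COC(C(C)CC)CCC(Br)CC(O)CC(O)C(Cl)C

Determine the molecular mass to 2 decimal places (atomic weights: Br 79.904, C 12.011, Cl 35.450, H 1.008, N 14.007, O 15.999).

First, the molecular formula is C15H30BrClO3 (counting implicit H from valence).
  Br: 1 × 79.904 = 79.904
  C: 15 × 12.011 = 180.165
  Cl: 1 × 35.450 = 35.450
  H: 30 × 1.008 = 30.240
  O: 3 × 15.999 = 47.997
Sum: 1×79.904 + 15×12.011 + 1×35.450 + 30×1.008 + 3×15.999 = 373.756 → 373.76 g/mol.

373.76 g/mol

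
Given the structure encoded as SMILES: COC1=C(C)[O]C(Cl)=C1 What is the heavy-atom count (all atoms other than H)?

Every atom symbol written in the SMILES (organic subset) is one heavy atom; implicit H are not written.
Heavy atoms by element → C:6, Cl:1, O:2.
Total: 9.

9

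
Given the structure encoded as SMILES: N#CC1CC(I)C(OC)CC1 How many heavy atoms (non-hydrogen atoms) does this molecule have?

Every atom symbol written in the SMILES (organic subset) is one heavy atom; implicit H are not written.
Heavy atoms by element → C:8, I:1, N:1, O:1.
Total: 11.

11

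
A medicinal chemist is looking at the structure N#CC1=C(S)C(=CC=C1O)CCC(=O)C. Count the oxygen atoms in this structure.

Scan the SMILES for O atoms (remember two-letter symbols like Cl and Br are single atoms).
Oxygen count: 2.

2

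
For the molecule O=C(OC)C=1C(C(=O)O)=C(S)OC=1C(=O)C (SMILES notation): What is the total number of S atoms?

1

Scan the SMILES for S atoms (remember two-letter symbols like Cl and Br are single atoms).
Sulfur count: 1.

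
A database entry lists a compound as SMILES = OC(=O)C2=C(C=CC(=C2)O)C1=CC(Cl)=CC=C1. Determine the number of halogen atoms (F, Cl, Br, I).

Halogen atoms appear at heavy-atom position 14 (1×Cl).
Other groups present: 1 carboxylic acid, 1 hydroxyl.
Halogen count: 1.

1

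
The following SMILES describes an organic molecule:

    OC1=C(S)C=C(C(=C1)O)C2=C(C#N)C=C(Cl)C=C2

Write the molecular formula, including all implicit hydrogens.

C13H8ClNO2S

Walk through each heavy atom and fill implicit hydrogens from standard valence (C 4, N 3, O 2, S 2, halogen 1):
  atom 1: O, bond orders sum to 1 (valence 2) → 1 H
  atom 2: C, bond orders sum to 4 (valence 4) → 0 H
  atom 3: C, bond orders sum to 4 (valence 4) → 0 H
  atom 4: S, bond orders sum to 1 (valence 2) → 1 H
  atom 5: C, bond orders sum to 3 (valence 4) → 1 H
  atom 6: C, bond orders sum to 4 (valence 4) → 0 H
  atom 7: C, bond orders sum to 4 (valence 4) → 0 H
  atom 8: C, bond orders sum to 3 (valence 4) → 1 H
  atom 9: O, bond orders sum to 1 (valence 2) → 1 H
  atom 10: C, bond orders sum to 4 (valence 4) → 0 H
  atom 11: C, bond orders sum to 4 (valence 4) → 0 H
  atom 12: C, bond orders sum to 4 (valence 4) → 0 H
  atom 13: N, bond orders sum to 3 (valence 3) → 0 H
  atom 14: C, bond orders sum to 3 (valence 4) → 1 H
  atom 15: C, bond orders sum to 4 (valence 4) → 0 H
  atom 16: Cl (halogen, monovalent) → 0 H
  atom 17: C, bond orders sum to 3 (valence 4) → 1 H
  atom 18: C, bond orders sum to 3 (valence 4) → 1 H
Totals → C:13, H:8, Cl:1, N:1, O:2, S:1.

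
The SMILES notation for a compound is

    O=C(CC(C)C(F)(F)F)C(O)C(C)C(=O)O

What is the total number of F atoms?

3

Scan the SMILES for F atoms (remember two-letter symbols like Cl and Br are single atoms).
Fluorine count: 3.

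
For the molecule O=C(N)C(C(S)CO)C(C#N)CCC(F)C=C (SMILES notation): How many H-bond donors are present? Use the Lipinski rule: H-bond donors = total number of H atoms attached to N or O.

3

Donors: find every N or O and count the H atoms it carries.
  atom 1 (O): bond orders sum to 2 → 0 H
  atom 3 (N): bond orders sum to 1 → 2 H
  atom 8 (O): bond orders sum to 1 → 1 H
  atom 11 (N): bond orders sum to 3 → 0 H
Lipinski HBD = 3.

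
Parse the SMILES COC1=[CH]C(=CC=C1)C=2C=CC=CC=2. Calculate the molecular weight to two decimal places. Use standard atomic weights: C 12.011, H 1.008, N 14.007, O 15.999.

184.24 g/mol

First, the molecular formula is C13H12O (counting implicit H from valence).
  C: 13 × 12.011 = 156.143
  H: 12 × 1.008 = 12.096
  O: 1 × 15.999 = 15.999
Sum: 13×12.011 + 12×1.008 + 1×15.999 = 184.238 → 184.24 g/mol.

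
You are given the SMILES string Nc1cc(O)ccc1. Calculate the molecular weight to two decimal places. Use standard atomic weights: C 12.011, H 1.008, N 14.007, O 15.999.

109.13 g/mol

First, the molecular formula is C6H7NO (counting implicit H from valence).
  C: 6 × 12.011 = 72.066
  H: 7 × 1.008 = 7.056
  N: 1 × 14.007 = 14.007
  O: 1 × 15.999 = 15.999
Sum: 6×12.011 + 7×1.008 + 1×14.007 + 1×15.999 = 109.128 → 109.13 g/mol.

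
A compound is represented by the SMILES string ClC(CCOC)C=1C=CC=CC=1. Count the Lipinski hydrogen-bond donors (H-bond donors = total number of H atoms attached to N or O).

Donors: find every N or O and count the H atoms it carries.
  atom 5 (O): bond orders sum to 2 → 0 H
Lipinski HBD = 0.

0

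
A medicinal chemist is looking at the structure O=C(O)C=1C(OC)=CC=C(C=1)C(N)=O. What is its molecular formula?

Walk through each heavy atom and fill implicit hydrogens from standard valence (C 4, N 3, O 2, S 2, halogen 1):
  atom 1: O, bond orders sum to 2 (valence 2) → 0 H
  atom 2: C, bond orders sum to 4 (valence 4) → 0 H
  atom 3: O, bond orders sum to 1 (valence 2) → 1 H
  atom 4: C, bond orders sum to 4 (valence 4) → 0 H
  atom 5: C, bond orders sum to 4 (valence 4) → 0 H
  atom 6: O, bond orders sum to 2 (valence 2) → 0 H
  atom 7: C, bond orders sum to 1 (valence 4) → 3 H
  atom 8: C, bond orders sum to 3 (valence 4) → 1 H
  atom 9: C, bond orders sum to 3 (valence 4) → 1 H
  atom 10: C, bond orders sum to 4 (valence 4) → 0 H
  atom 11: C, bond orders sum to 3 (valence 4) → 1 H
  atom 12: C, bond orders sum to 4 (valence 4) → 0 H
  atom 13: N, bond orders sum to 1 (valence 3) → 2 H
  atom 14: O, bond orders sum to 2 (valence 2) → 0 H
Totals → C:9, H:9, N:1, O:4.

C9H9NO4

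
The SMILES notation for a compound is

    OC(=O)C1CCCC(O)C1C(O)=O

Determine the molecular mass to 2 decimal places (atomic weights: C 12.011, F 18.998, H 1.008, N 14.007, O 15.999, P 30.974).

First, the molecular formula is C8H12O5 (counting implicit H from valence).
  C: 8 × 12.011 = 96.088
  H: 12 × 1.008 = 12.096
  O: 5 × 15.999 = 79.995
Sum: 8×12.011 + 12×1.008 + 5×15.999 = 188.179 → 188.18 g/mol.

188.18 g/mol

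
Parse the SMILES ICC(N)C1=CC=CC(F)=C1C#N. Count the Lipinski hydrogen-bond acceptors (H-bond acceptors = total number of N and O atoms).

2

N atoms: 2; O atoms: 0.
Lipinski HBA = 2 + 0 = 2.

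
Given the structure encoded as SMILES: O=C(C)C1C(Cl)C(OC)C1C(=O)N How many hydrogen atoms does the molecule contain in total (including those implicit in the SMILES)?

Walk through each heavy atom and fill implicit hydrogens from standard valence (C 4, N 3, O 2, S 2, halogen 1):
  atom 1: O, bond orders sum to 2 (valence 2) → 0 H
  atom 2: C, bond orders sum to 4 (valence 4) → 0 H
  atom 3: C, bond orders sum to 1 (valence 4) → 3 H
  atom 4: C, bond orders sum to 3 (valence 4) → 1 H
  atom 5: C, bond orders sum to 3 (valence 4) → 1 H
  atom 6: Cl (halogen, monovalent) → 0 H
  atom 7: C, bond orders sum to 3 (valence 4) → 1 H
  atom 8: O, bond orders sum to 2 (valence 2) → 0 H
  atom 9: C, bond orders sum to 1 (valence 4) → 3 H
  atom 10: C, bond orders sum to 3 (valence 4) → 1 H
  atom 11: C, bond orders sum to 4 (valence 4) → 0 H
  atom 12: O, bond orders sum to 2 (valence 2) → 0 H
  atom 13: N, bond orders sum to 1 (valence 3) → 2 H
Total hydrogens: 12.

12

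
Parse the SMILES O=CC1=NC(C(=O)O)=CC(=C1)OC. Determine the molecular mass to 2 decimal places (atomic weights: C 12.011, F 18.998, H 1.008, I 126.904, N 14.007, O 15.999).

181.15 g/mol

First, the molecular formula is C8H7NO4 (counting implicit H from valence).
  C: 8 × 12.011 = 96.088
  H: 7 × 1.008 = 7.056
  N: 1 × 14.007 = 14.007
  O: 4 × 15.999 = 63.996
Sum: 8×12.011 + 7×1.008 + 1×14.007 + 4×15.999 = 181.147 → 181.15 g/mol.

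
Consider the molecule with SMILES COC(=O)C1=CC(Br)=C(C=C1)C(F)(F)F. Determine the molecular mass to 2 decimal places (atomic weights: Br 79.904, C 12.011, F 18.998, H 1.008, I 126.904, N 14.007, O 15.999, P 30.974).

First, the molecular formula is C9H6BrF3O2 (counting implicit H from valence).
  Br: 1 × 79.904 = 79.904
  C: 9 × 12.011 = 108.099
  F: 3 × 18.998 = 56.994
  H: 6 × 1.008 = 6.048
  O: 2 × 15.999 = 31.998
Sum: 1×79.904 + 9×12.011 + 3×18.998 + 6×1.008 + 2×15.999 = 283.043 → 283.04 g/mol.

283.04 g/mol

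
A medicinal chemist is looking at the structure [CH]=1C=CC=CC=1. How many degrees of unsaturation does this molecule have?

Degree of unsaturation = (number of rings) + (number of π bonds).
Ring closures in the SMILES: 1.
π bonds: 3 double bonds (each 1 DoU) → 3 DoU from unsaturation.
Total DoU = 1 + 3 = 4.

4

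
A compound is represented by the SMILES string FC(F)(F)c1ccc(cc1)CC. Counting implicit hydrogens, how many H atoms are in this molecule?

9

Walk through each heavy atom and fill implicit hydrogens from standard valence (C 4, N 3, O 2, S 2, halogen 1); for lowercase aromatic atoms, an aromatic c carries 1 H when it has two neighbours and 0 H with three, and aromatic n carries 0 H:
  atom 1: F (halogen, monovalent) → 0 H
  atom 2: C, bond orders sum to 4 (valence 4) → 0 H
  atom 3: F (halogen, monovalent) → 0 H
  atom 4: F (halogen, monovalent) → 0 H
  atom 5: aromatic c, 3 neighbours → 0 H
  atom 6: aromatic c, 2 neighbours → 1 H
  atom 7: aromatic c, 2 neighbours → 1 H
  atom 8: aromatic c, 3 neighbours → 0 H
  atom 9: aromatic c, 2 neighbours → 1 H
  atom 10: aromatic c, 2 neighbours → 1 H
  atom 11: C, bond orders sum to 2 (valence 4) → 2 H
  atom 12: C, bond orders sum to 1 (valence 4) → 3 H
Total hydrogens: 9.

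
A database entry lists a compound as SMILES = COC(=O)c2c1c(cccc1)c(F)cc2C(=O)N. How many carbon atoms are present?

13

Count every carbon token in the SMILES (each C, including those in ring-closure positions and inside branches).
Carbon count: 13.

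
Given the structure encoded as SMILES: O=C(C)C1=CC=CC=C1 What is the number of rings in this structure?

1

In SMILES, each pair of matching ring-closure digits denotes one ring-closing bond; the number of such bonds equals the number of independent rings.
Ring-closure bonds here: 1.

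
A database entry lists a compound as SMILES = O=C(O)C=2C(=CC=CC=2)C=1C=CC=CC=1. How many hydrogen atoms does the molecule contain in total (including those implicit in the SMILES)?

10

Walk through each heavy atom and fill implicit hydrogens from standard valence (C 4, N 3, O 2, S 2, halogen 1):
  atom 1: O, bond orders sum to 2 (valence 2) → 0 H
  atom 2: C, bond orders sum to 4 (valence 4) → 0 H
  atom 3: O, bond orders sum to 1 (valence 2) → 1 H
  atom 4: C, bond orders sum to 4 (valence 4) → 0 H
  atom 5: C, bond orders sum to 4 (valence 4) → 0 H
  atom 6: C, bond orders sum to 3 (valence 4) → 1 H
  atom 7: C, bond orders sum to 3 (valence 4) → 1 H
  atom 8: C, bond orders sum to 3 (valence 4) → 1 H
  atom 9: C, bond orders sum to 3 (valence 4) → 1 H
  atom 10: C, bond orders sum to 4 (valence 4) → 0 H
  atom 11: C, bond orders sum to 3 (valence 4) → 1 H
  atom 12: C, bond orders sum to 3 (valence 4) → 1 H
  atom 13: C, bond orders sum to 3 (valence 4) → 1 H
  atom 14: C, bond orders sum to 3 (valence 4) → 1 H
  atom 15: C, bond orders sum to 3 (valence 4) → 1 H
Total hydrogens: 10.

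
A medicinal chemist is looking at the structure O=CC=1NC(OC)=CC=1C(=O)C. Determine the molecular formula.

Walk through each heavy atom and fill implicit hydrogens from standard valence (C 4, N 3, O 2, S 2, halogen 1):
  atom 1: O, bond orders sum to 2 (valence 2) → 0 H
  atom 2: C, bond orders sum to 3 (valence 4) → 1 H
  atom 3: C, bond orders sum to 4 (valence 4) → 0 H
  atom 4: N, bond orders sum to 2 (valence 3) → 1 H
  atom 5: C, bond orders sum to 4 (valence 4) → 0 H
  atom 6: O, bond orders sum to 2 (valence 2) → 0 H
  atom 7: C, bond orders sum to 1 (valence 4) → 3 H
  atom 8: C, bond orders sum to 3 (valence 4) → 1 H
  atom 9: C, bond orders sum to 4 (valence 4) → 0 H
  atom 10: C, bond orders sum to 4 (valence 4) → 0 H
  atom 11: O, bond orders sum to 2 (valence 2) → 0 H
  atom 12: C, bond orders sum to 1 (valence 4) → 3 H
Totals → C:8, H:9, N:1, O:3.
In Hill order: C8H9NO3.

C8H9NO3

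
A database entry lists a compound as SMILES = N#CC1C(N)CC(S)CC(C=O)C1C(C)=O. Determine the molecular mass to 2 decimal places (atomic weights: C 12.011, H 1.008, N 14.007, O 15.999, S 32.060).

First, the molecular formula is C11H16N2O2S (counting implicit H from valence).
  C: 11 × 12.011 = 132.121
  H: 16 × 1.008 = 16.128
  N: 2 × 14.007 = 28.014
  O: 2 × 15.999 = 31.998
  S: 1 × 32.060 = 32.060
Sum: 11×12.011 + 16×1.008 + 2×14.007 + 2×15.999 + 1×32.060 = 240.321 → 240.32 g/mol.

240.32 g/mol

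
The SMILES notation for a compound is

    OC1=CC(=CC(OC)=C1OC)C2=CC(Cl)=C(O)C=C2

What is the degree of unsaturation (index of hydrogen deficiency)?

Degree of unsaturation = (number of rings) + (number of π bonds).
Ring closures in the SMILES: 2.
π bonds: 6 double bonds (each 1 DoU) → 6 DoU from unsaturation.
Total DoU = 2 + 6 = 8.

8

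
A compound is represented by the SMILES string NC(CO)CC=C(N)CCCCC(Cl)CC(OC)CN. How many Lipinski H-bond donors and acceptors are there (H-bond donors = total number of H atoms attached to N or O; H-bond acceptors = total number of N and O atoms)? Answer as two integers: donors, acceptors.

7, 5

Donors: find every N or O and count the H atoms it carries.
  atom 1 (N): bond orders sum to 1 → 2 H
  atom 4 (O): bond orders sum to 1 → 1 H
  atom 8 (N): bond orders sum to 1 → 2 H
  atom 17 (O): bond orders sum to 2 → 0 H
  atom 20 (N): bond orders sum to 1 → 2 H
Lipinski HBD = 7.
Acceptors: N atoms = 3, O atoms = 2 → HBA = 5.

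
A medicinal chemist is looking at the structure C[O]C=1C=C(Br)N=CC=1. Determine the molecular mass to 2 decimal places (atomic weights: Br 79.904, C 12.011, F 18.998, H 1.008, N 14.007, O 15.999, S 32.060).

First, the molecular formula is C6H6BrNO (counting implicit H from valence).
  Br: 1 × 79.904 = 79.904
  C: 6 × 12.011 = 72.066
  H: 6 × 1.008 = 6.048
  N: 1 × 14.007 = 14.007
  O: 1 × 15.999 = 15.999
Sum: 1×79.904 + 6×12.011 + 6×1.008 + 1×14.007 + 1×15.999 = 188.024 → 188.02 g/mol.

188.02 g/mol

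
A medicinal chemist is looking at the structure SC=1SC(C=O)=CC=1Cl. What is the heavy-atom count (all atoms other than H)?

9

Every atom symbol written in the SMILES (organic subset) is one heavy atom; implicit H are not written.
Heavy atoms by element → C:5, Cl:1, O:1, S:2.
Total: 9.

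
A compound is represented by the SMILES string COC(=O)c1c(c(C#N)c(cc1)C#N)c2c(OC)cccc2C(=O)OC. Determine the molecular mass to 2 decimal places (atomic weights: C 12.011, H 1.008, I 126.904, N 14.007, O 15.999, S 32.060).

350.33 g/mol

First, the molecular formula is C19H14N2O5 (counting implicit H from valence).
  C: 19 × 12.011 = 228.209
  H: 14 × 1.008 = 14.112
  N: 2 × 14.007 = 28.014
  O: 5 × 15.999 = 79.995
Sum: 19×12.011 + 14×1.008 + 2×14.007 + 5×15.999 = 350.330 → 350.33 g/mol.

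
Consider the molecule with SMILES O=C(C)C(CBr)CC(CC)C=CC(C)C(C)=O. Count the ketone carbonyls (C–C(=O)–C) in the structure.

The ketone motif appears at heavy-atom positions 2, 15 in the SMILES.
Other groups present: 1 alkene.
Ketone count: 2.

2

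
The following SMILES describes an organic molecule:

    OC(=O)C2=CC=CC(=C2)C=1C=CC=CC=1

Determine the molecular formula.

Walk through each heavy atom and fill implicit hydrogens from standard valence (C 4, N 3, O 2, S 2, halogen 1):
  atom 1: O, bond orders sum to 1 (valence 2) → 1 H
  atom 2: C, bond orders sum to 4 (valence 4) → 0 H
  atom 3: O, bond orders sum to 2 (valence 2) → 0 H
  atom 4: C, bond orders sum to 4 (valence 4) → 0 H
  atom 5: C, bond orders sum to 3 (valence 4) → 1 H
  atom 6: C, bond orders sum to 3 (valence 4) → 1 H
  atom 7: C, bond orders sum to 3 (valence 4) → 1 H
  atom 8: C, bond orders sum to 4 (valence 4) → 0 H
  atom 9: C, bond orders sum to 3 (valence 4) → 1 H
  atom 10: C, bond orders sum to 4 (valence 4) → 0 H
  atom 11: C, bond orders sum to 3 (valence 4) → 1 H
  atom 12: C, bond orders sum to 3 (valence 4) → 1 H
  atom 13: C, bond orders sum to 3 (valence 4) → 1 H
  atom 14: C, bond orders sum to 3 (valence 4) → 1 H
  atom 15: C, bond orders sum to 3 (valence 4) → 1 H
Totals → C:13, H:10, O:2.

C13H10O2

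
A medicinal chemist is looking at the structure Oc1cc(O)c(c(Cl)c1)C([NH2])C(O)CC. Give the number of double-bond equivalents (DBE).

4

Molecular formula: C10H14ClNO3.
DoU = (2C + 2 + N − H − X) / 2, where X is the halogen count and O/S are ignored.
    = (2·10 + 2 + 1 − 14 − 1) / 2 = 8 / 2 = 4.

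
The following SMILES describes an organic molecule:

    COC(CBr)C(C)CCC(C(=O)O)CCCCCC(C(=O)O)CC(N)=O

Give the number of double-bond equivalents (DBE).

3

Degree of unsaturation = (number of rings) + (number of π bonds).
Ring closures in the SMILES: 0.
π bonds: 3 double bonds (each 1 DoU) → 3 DoU from unsaturation.
Total DoU = 0 + 3 = 3.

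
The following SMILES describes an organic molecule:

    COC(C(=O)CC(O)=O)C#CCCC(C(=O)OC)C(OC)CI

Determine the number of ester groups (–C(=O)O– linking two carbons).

The ester motif appears at heavy-atom position 15 in the SMILES.
Other groups present: 1 alkyne, 1 carboxylic acid, 2 ether, 1 ketone.
Ester count: 1.

1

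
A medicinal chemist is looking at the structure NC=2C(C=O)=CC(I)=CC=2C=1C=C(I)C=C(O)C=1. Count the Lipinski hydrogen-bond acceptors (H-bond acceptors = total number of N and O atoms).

3

N atoms: 1; O atoms: 2.
Lipinski HBA = 1 + 2 = 3.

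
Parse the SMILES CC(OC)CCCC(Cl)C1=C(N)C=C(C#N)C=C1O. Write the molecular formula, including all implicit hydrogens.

C14H19ClN2O2

Walk through each heavy atom and fill implicit hydrogens from standard valence (C 4, N 3, O 2, S 2, halogen 1):
  atom 1: C, bond orders sum to 1 (valence 4) → 3 H
  atom 2: C, bond orders sum to 3 (valence 4) → 1 H
  atom 3: O, bond orders sum to 2 (valence 2) → 0 H
  atom 4: C, bond orders sum to 1 (valence 4) → 3 H
  atom 5: C, bond orders sum to 2 (valence 4) → 2 H
  atom 6: C, bond orders sum to 2 (valence 4) → 2 H
  atom 7: C, bond orders sum to 2 (valence 4) → 2 H
  atom 8: C, bond orders sum to 3 (valence 4) → 1 H
  atom 9: Cl (halogen, monovalent) → 0 H
  atom 10: C, bond orders sum to 4 (valence 4) → 0 H
  atom 11: C, bond orders sum to 4 (valence 4) → 0 H
  atom 12: N, bond orders sum to 1 (valence 3) → 2 H
  atom 13: C, bond orders sum to 3 (valence 4) → 1 H
  atom 14: C, bond orders sum to 4 (valence 4) → 0 H
  atom 15: C, bond orders sum to 4 (valence 4) → 0 H
  atom 16: N, bond orders sum to 3 (valence 3) → 0 H
  atom 17: C, bond orders sum to 3 (valence 4) → 1 H
  atom 18: C, bond orders sum to 4 (valence 4) → 0 H
  atom 19: O, bond orders sum to 1 (valence 2) → 1 H
Totals → C:14, H:19, Cl:1, N:2, O:2.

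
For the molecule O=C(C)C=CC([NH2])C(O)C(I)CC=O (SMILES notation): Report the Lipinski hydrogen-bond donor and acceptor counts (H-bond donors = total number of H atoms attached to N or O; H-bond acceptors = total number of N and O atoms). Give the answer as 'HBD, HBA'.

Donors: find every N or O and count the H atoms it carries.
  atom 1 (O): bond orders sum to 2 → 0 H
  atom 7 (N): bond orders sum to 1 → 2 H
  atom 9 (O): bond orders sum to 1 → 1 H
  atom 14 (O): bond orders sum to 2 → 0 H
Lipinski HBD = 3.
Acceptors: N atoms = 1, O atoms = 3 → HBA = 4.

3, 4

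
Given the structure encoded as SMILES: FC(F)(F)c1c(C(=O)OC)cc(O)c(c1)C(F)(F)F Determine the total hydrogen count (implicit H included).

Walk through each heavy atom and fill implicit hydrogens from standard valence (C 4, N 3, O 2, S 2, halogen 1); for lowercase aromatic atoms, an aromatic c carries 1 H when it has two neighbours and 0 H with three, and aromatic n carries 0 H:
  atom 1: F (halogen, monovalent) → 0 H
  atom 2: C, bond orders sum to 4 (valence 4) → 0 H
  atom 3: F (halogen, monovalent) → 0 H
  atom 4: F (halogen, monovalent) → 0 H
  atom 5: aromatic c, 3 neighbours → 0 H
  atom 6: aromatic c, 3 neighbours → 0 H
  atom 7: C, bond orders sum to 4 (valence 4) → 0 H
  atom 8: O, bond orders sum to 2 (valence 2) → 0 H
  atom 9: O, bond orders sum to 2 (valence 2) → 0 H
  atom 10: C, bond orders sum to 1 (valence 4) → 3 H
  atom 11: aromatic c, 2 neighbours → 1 H
  atom 12: aromatic c, 3 neighbours → 0 H
  atom 13: O, bond orders sum to 1 (valence 2) → 1 H
  atom 14: aromatic c, 3 neighbours → 0 H
  atom 15: aromatic c, 2 neighbours → 1 H
  atom 16: C, bond orders sum to 4 (valence 4) → 0 H
  atom 17: F (halogen, monovalent) → 0 H
  atom 18: F (halogen, monovalent) → 0 H
  atom 19: F (halogen, monovalent) → 0 H
Total hydrogens: 6.

6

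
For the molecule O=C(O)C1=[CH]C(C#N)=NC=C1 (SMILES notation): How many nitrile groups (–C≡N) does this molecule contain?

1

The nitrile motif appears at heavy-atom position 7 in the SMILES.
Other groups present: 1 carboxylic acid.
Nitrile count: 1.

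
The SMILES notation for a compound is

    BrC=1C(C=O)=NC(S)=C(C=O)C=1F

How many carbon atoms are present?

Count every carbon token in the SMILES (each C, including those in ring-closure positions and inside branches).
Carbon count: 7.

7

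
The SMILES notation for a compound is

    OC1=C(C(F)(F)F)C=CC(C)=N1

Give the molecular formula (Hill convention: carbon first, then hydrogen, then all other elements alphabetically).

C7H6F3NO

Walk through each heavy atom and fill implicit hydrogens from standard valence (C 4, N 3, O 2, S 2, halogen 1):
  atom 1: O, bond orders sum to 1 (valence 2) → 1 H
  atom 2: C, bond orders sum to 4 (valence 4) → 0 H
  atom 3: C, bond orders sum to 4 (valence 4) → 0 H
  atom 4: C, bond orders sum to 4 (valence 4) → 0 H
  atom 5: F (halogen, monovalent) → 0 H
  atom 6: F (halogen, monovalent) → 0 H
  atom 7: F (halogen, monovalent) → 0 H
  atom 8: C, bond orders sum to 3 (valence 4) → 1 H
  atom 9: C, bond orders sum to 3 (valence 4) → 1 H
  atom 10: C, bond orders sum to 4 (valence 4) → 0 H
  atom 11: C, bond orders sum to 1 (valence 4) → 3 H
  atom 12: N, bond orders sum to 3 (valence 3) → 0 H
Totals → C:7, H:6, F:3, N:1, O:1.
In Hill order: C7H6F3NO.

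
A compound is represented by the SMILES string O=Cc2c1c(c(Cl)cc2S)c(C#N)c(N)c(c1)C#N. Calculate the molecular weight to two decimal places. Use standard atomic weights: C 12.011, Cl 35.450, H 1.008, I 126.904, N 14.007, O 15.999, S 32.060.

287.72 g/mol

First, the molecular formula is C13H6ClN3OS (counting implicit H from valence).
  C: 13 × 12.011 = 156.143
  Cl: 1 × 35.450 = 35.450
  H: 6 × 1.008 = 6.048
  N: 3 × 14.007 = 42.021
  O: 1 × 15.999 = 15.999
  S: 1 × 32.060 = 32.060
Sum: 13×12.011 + 1×35.450 + 6×1.008 + 3×14.007 + 1×15.999 + 1×32.060 = 287.721 → 287.72 g/mol.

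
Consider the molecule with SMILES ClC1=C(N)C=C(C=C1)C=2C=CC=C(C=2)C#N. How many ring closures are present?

2

In SMILES, each pair of matching ring-closure digits denotes one ring-closing bond; the number of such bonds equals the number of independent rings.
Ring-closure bonds here: 2.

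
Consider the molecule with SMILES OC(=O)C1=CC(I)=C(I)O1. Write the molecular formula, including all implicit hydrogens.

Walk through each heavy atom and fill implicit hydrogens from standard valence (C 4, N 3, O 2, S 2, halogen 1):
  atom 1: O, bond orders sum to 1 (valence 2) → 1 H
  atom 2: C, bond orders sum to 4 (valence 4) → 0 H
  atom 3: O, bond orders sum to 2 (valence 2) → 0 H
  atom 4: C, bond orders sum to 4 (valence 4) → 0 H
  atom 5: C, bond orders sum to 3 (valence 4) → 1 H
  atom 6: C, bond orders sum to 4 (valence 4) → 0 H
  atom 7: I (halogen, monovalent) → 0 H
  atom 8: C, bond orders sum to 4 (valence 4) → 0 H
  atom 9: I (halogen, monovalent) → 0 H
  atom 10: O, bond orders sum to 2 (valence 2) → 0 H
Totals → C:5, H:2, I:2, O:3.
In Hill order: C5H2I2O3.

C5H2I2O3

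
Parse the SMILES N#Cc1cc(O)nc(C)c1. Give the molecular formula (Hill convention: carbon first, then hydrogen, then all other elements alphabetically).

Walk through each heavy atom and fill implicit hydrogens from standard valence (C 4, N 3, O 2, S 2, halogen 1); for lowercase aromatic atoms, an aromatic c carries 1 H when it has two neighbours and 0 H with three, and aromatic n carries 0 H:
  atom 1: N, bond orders sum to 3 (valence 3) → 0 H
  atom 2: C, bond orders sum to 4 (valence 4) → 0 H
  atom 3: aromatic c, 3 neighbours → 0 H
  atom 4: aromatic c, 2 neighbours → 1 H
  atom 5: aromatic c, 3 neighbours → 0 H
  atom 6: O, bond orders sum to 1 (valence 2) → 1 H
  atom 7: aromatic n, 2 neighbours → 0 H
  atom 8: aromatic c, 3 neighbours → 0 H
  atom 9: C, bond orders sum to 1 (valence 4) → 3 H
  atom 10: aromatic c, 2 neighbours → 1 H
Totals → C:7, H:6, N:2, O:1.
In Hill order: C7H6N2O.

C7H6N2O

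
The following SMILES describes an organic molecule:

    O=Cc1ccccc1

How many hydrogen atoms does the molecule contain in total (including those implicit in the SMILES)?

Walk through each heavy atom and fill implicit hydrogens from standard valence (C 4, N 3, O 2, S 2, halogen 1); for lowercase aromatic atoms, an aromatic c carries 1 H when it has two neighbours and 0 H with three, and aromatic n carries 0 H:
  atom 1: O, bond orders sum to 2 (valence 2) → 0 H
  atom 2: C, bond orders sum to 3 (valence 4) → 1 H
  atom 3: aromatic c, 3 neighbours → 0 H
  atom 4: aromatic c, 2 neighbours → 1 H
  atom 5: aromatic c, 2 neighbours → 1 H
  atom 6: aromatic c, 2 neighbours → 1 H
  atom 7: aromatic c, 2 neighbours → 1 H
  atom 8: aromatic c, 2 neighbours → 1 H
Total hydrogens: 6.

6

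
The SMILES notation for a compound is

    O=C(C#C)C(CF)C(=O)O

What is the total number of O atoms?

Scan the SMILES for O atoms (remember two-letter symbols like Cl and Br are single atoms).
Oxygen count: 3.

3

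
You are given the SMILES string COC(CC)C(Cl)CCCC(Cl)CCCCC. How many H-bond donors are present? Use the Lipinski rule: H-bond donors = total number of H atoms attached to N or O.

0

Donors: find every N or O and count the H atoms it carries.
  atom 2 (O): bond orders sum to 2 → 0 H
Lipinski HBD = 0.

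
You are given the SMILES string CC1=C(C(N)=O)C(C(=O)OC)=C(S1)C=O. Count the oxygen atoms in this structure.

Scan the SMILES for O atoms (remember two-letter symbols like Cl and Br are single atoms).
Oxygen count: 4.

4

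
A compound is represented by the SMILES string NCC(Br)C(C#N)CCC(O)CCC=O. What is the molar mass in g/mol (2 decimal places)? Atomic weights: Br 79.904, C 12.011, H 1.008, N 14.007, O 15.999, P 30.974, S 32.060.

277.16 g/mol

First, the molecular formula is C10H17BrN2O2 (counting implicit H from valence).
  Br: 1 × 79.904 = 79.904
  C: 10 × 12.011 = 120.110
  H: 17 × 1.008 = 17.136
  N: 2 × 14.007 = 28.014
  O: 2 × 15.999 = 31.998
Sum: 1×79.904 + 10×12.011 + 17×1.008 + 2×14.007 + 2×15.999 = 277.162 → 277.16 g/mol.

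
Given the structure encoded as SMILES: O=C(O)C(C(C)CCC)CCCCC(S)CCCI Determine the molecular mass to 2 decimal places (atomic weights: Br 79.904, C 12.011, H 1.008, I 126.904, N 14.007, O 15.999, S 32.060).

400.36 g/mol

First, the molecular formula is C15H29IO2S (counting implicit H from valence).
  C: 15 × 12.011 = 180.165
  H: 29 × 1.008 = 29.232
  I: 1 × 126.904 = 126.904
  O: 2 × 15.999 = 31.998
  S: 1 × 32.060 = 32.060
Sum: 15×12.011 + 29×1.008 + 1×126.904 + 2×15.999 + 1×32.060 = 400.359 → 400.36 g/mol.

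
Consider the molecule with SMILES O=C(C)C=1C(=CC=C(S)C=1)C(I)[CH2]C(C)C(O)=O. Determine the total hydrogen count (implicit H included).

15

Walk through each heavy atom and fill implicit hydrogens from standard valence (C 4, N 3, O 2, S 2, halogen 1):
  atom 1: O, bond orders sum to 2 (valence 2) → 0 H
  atom 2: C, bond orders sum to 4 (valence 4) → 0 H
  atom 3: C, bond orders sum to 1 (valence 4) → 3 H
  atom 4: C, bond orders sum to 4 (valence 4) → 0 H
  atom 5: C, bond orders sum to 4 (valence 4) → 0 H
  atom 6: C, bond orders sum to 3 (valence 4) → 1 H
  atom 7: C, bond orders sum to 3 (valence 4) → 1 H
  atom 8: C, bond orders sum to 4 (valence 4) → 0 H
  atom 9: S, bond orders sum to 1 (valence 2) → 1 H
  atom 10: C, bond orders sum to 3 (valence 4) → 1 H
  atom 11: C, bond orders sum to 3 (valence 4) → 1 H
  atom 12: I (halogen, monovalent) → 0 H
  atom 13: C with explicit H count 2
  atom 14: C, bond orders sum to 3 (valence 4) → 1 H
  atom 15: C, bond orders sum to 1 (valence 4) → 3 H
  atom 16: C, bond orders sum to 4 (valence 4) → 0 H
  atom 17: O, bond orders sum to 1 (valence 2) → 1 H
  atom 18: O, bond orders sum to 2 (valence 2) → 0 H
Total hydrogens: 15.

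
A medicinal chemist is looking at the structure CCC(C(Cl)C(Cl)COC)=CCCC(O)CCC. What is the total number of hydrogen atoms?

26

Walk through each heavy atom and fill implicit hydrogens from standard valence (C 4, N 3, O 2, S 2, halogen 1):
  atom 1: C, bond orders sum to 1 (valence 4) → 3 H
  atom 2: C, bond orders sum to 2 (valence 4) → 2 H
  atom 3: C, bond orders sum to 4 (valence 4) → 0 H
  atom 4: C, bond orders sum to 3 (valence 4) → 1 H
  atom 5: Cl (halogen, monovalent) → 0 H
  atom 6: C, bond orders sum to 3 (valence 4) → 1 H
  atom 7: Cl (halogen, monovalent) → 0 H
  atom 8: C, bond orders sum to 2 (valence 4) → 2 H
  atom 9: O, bond orders sum to 2 (valence 2) → 0 H
  atom 10: C, bond orders sum to 1 (valence 4) → 3 H
  atom 11: C, bond orders sum to 3 (valence 4) → 1 H
  atom 12: C, bond orders sum to 2 (valence 4) → 2 H
  atom 13: C, bond orders sum to 2 (valence 4) → 2 H
  atom 14: C, bond orders sum to 3 (valence 4) → 1 H
  atom 15: O, bond orders sum to 1 (valence 2) → 1 H
  atom 16: C, bond orders sum to 2 (valence 4) → 2 H
  atom 17: C, bond orders sum to 2 (valence 4) → 2 H
  atom 18: C, bond orders sum to 1 (valence 4) → 3 H
Total hydrogens: 26.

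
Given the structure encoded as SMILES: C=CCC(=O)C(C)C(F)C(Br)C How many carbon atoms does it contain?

9

Count every carbon token in the SMILES (each C, including those in ring-closure positions and inside branches).
Carbon count: 9.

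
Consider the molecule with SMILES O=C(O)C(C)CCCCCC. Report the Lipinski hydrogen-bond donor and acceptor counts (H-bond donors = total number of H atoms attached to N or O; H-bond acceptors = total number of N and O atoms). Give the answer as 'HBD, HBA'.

1, 2

Donors: find every N or O and count the H atoms it carries.
  atom 1 (O): bond orders sum to 2 → 0 H
  atom 3 (O): bond orders sum to 1 → 1 H
Lipinski HBD = 1.
Acceptors: N atoms = 0, O atoms = 2 → HBA = 2.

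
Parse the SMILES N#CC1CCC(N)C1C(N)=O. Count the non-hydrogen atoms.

Every atom symbol written in the SMILES (organic subset) is one heavy atom; implicit H are not written.
Heavy atoms by element → C:7, N:3, O:1.
Total: 11.

11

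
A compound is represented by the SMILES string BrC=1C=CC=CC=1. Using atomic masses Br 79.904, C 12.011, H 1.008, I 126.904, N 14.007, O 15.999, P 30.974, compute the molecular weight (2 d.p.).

First, the molecular formula is C6H5Br (counting implicit H from valence).
  Br: 1 × 79.904 = 79.904
  C: 6 × 12.011 = 72.066
  H: 5 × 1.008 = 5.040
Sum: 1×79.904 + 6×12.011 + 5×1.008 = 157.010 → 157.01 g/mol.

157.01 g/mol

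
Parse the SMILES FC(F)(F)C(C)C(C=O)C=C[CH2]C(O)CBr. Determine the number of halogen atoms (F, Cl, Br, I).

Halogen atoms appear at heavy-atom positions 1, 3, 4, 16 (1×Br, 3×F).
Other groups present: 1 aldehyde, 1 alkene, 1 hydroxyl.
Halogen count: 4.

4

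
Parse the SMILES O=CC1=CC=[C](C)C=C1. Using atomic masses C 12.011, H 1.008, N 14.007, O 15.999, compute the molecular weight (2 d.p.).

First, the molecular formula is C8H8O (counting implicit H from valence).
  C: 8 × 12.011 = 96.088
  H: 8 × 1.008 = 8.064
  O: 1 × 15.999 = 15.999
Sum: 8×12.011 + 8×1.008 + 1×15.999 = 120.151 → 120.15 g/mol.

120.15 g/mol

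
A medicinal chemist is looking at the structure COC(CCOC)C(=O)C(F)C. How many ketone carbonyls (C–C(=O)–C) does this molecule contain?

The ketone motif appears at heavy-atom position 8 in the SMILES.
Other groups present: 2 ether.
Ketone count: 1.

1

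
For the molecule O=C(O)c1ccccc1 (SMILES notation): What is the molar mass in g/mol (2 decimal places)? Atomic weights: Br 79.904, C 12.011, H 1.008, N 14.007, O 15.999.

122.12 g/mol

First, the molecular formula is C7H6O2 (counting implicit H from valence).
  C: 7 × 12.011 = 84.077
  H: 6 × 1.008 = 6.048
  O: 2 × 15.999 = 31.998
Sum: 7×12.011 + 6×1.008 + 2×15.999 = 122.123 → 122.12 g/mol.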